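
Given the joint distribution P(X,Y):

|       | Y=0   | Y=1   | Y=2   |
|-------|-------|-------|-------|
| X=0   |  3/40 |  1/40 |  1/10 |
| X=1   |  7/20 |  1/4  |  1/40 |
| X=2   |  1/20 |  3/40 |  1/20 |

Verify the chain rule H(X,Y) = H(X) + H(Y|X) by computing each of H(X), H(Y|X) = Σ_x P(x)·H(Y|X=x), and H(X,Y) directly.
H(X) = 1.3282 bits, H(Y|X) = 1.2929 bits, H(X,Y) = 2.6211 bits

Marginal of X (row sums):
  P(X=0) = 3/40 + 1/40 + 1/10 = 1/5
  P(X=1) = 7/20 + 1/4 + 1/40 = 5/8
  P(X=2) = 1/20 + 3/40 + 1/20 = 7/40
H(X) = -[(1/5)·log₂(1/5) + (5/8)·log₂(5/8) + (7/40)·log₂(7/40)]
  = 0.46439 + 0.42379 + 0.44005 = 1.3282 bits

H(Y|X) = Σ_x P(x)·H(Y|X=x):
  X=0: P(X=0) = 1/5, P(Y|X=0) = (3/8, 1/8, 1/2) → H(Y|X=0) = 1.40564
  X=1: P(X=1) = 5/8, P(Y|X=1) = (14/25, 2/5, 1/25) → H(Y|X=1) = 1.18297
  X=2: P(X=2) = 7/40, P(Y|X=2) = (2/7, 3/7, 2/7) → H(Y|X=2) = 1.55666
H(Y|X) = (1/5)·1.40564 + (5/8)·1.18297 + (7/40)·1.55666 = 1.2929 bits

H(X,Y) = -Σ_{x,y} P(x,y) log₂ P(x,y). Per-cell terms -P(x,y)·log₂P(x,y):
  X=0: 0.28027, 0.13305, 0.33219
  X=1: 0.53010, 0.50000, 0.13305
  X=2: 0.21610, 0.28027, 0.21610
Sum of the 9 terms: H(X,Y) = 2.6211 bits

Chain rule check:
  H(X) + H(Y|X) = 1.3282 + 1.2929 = 2.6211 bits
  H(X,Y) = 2.6211 bits
✓ Chain rule verified.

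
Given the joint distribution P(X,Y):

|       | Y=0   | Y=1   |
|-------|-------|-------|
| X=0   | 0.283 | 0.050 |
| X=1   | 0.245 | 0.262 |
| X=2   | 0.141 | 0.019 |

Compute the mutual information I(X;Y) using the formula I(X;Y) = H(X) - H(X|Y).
0.1220 bits

I(X;Y) = H(X) - H(X|Y)

Marginal of X (row sums):
  P(X=0) = 0.283 + 0.050 = 0.333
  P(X=1) = 0.245 + 0.262 = 0.507
  P(X=2) = 0.141 + 0.019 = 0.160
H(X) = -[0.333·log₂(0.333) + 0.507·log₂(0.507) + 0.160·log₂(0.160)]
  = 0.5283 + 0.4968 + 0.4230 = 1.4481 bits

Marginal of Y (column sums):
  P(Y=0) = 0.283 + 0.245 + 0.141 = 0.669
  P(Y=1) = 0.050 + 0.262 + 0.019 = 0.331
H(X|Y) = Σ_y P(y)·H(X|Y=y):
  Y=0: P(Y=0) = 0.669, P(X|Y=0) = (283/669, 245/669, 47/223) → H(X|Y=0) = 1.5292
  Y=1: P(Y=1) = 0.331, P(X|Y=1) = (50/331, 262/331, 19/331) → H(X|Y=1) = 0.9155
H(X|Y) = 0.669·1.5292 + 0.331·0.9155 = 1.3261 bits

I(X;Y) = H(X) - H(X|Y) = 1.4481 - 1.3261 = 0.1220 bits

Cross-check via I(X;Y) = H(X) + H(Y) - H(X,Y): computing H(Y) from the column sums and H(X,Y) from the 6 cells in the same way gives H(Y) = 0.9159 bits and H(X,Y) = 2.2420 bits, so
I(X;Y) = 1.4481 + 0.9159 - 2.2420 = 0.1220 bits ✓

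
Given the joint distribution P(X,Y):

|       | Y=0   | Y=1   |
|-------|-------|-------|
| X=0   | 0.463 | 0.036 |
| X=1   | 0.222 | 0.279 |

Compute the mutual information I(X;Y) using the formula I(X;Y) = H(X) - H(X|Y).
0.2160 bits

I(X;Y) = H(X) - H(X|Y)

Marginal of X (row sums):
  P(X=0) = 0.463 + 0.036 = 0.499
  P(X=1) = 0.222 + 0.279 = 0.501
H(X) = -[0.499·log₂(0.499) + 0.501·log₂(0.501)]
  = 0.5004 + 0.4996 = 1.0000 bits

Marginal of Y (column sums):
  P(Y=0) = 0.463 + 0.222 = 0.685
  P(Y=1) = 0.036 + 0.279 = 0.315
H(X|Y) = Σ_y P(y)·H(X|Y=y):
  Y=0: P(Y=0) = 0.685, P(X|Y=0) = (463/685, 222/685) → H(X|Y=0) = 0.9088
  Y=1: P(Y=1) = 0.315, P(X|Y=1) = (4/35, 31/35) → H(X|Y=1) = 0.5127
H(X|Y) = 0.685·0.9088 + 0.315·0.5127 = 0.7840 bits

I(X;Y) = H(X) - H(X|Y) = 1.0000 - 0.7840 = 0.2160 bits

Cross-check via I(X;Y) = H(X) + H(Y) - H(X,Y): computing H(Y) from the column sums and H(X,Y) from the 4 cells in the same way gives H(Y) = 0.8989 bits and H(X,Y) = 1.6829 bits, so
I(X;Y) = 1.0000 + 0.8989 - 1.6829 = 0.2160 bits ✓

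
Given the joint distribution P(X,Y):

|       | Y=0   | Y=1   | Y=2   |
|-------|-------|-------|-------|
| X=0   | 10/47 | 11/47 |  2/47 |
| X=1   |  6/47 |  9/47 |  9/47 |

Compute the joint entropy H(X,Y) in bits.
2.4516 bits

H(X,Y) = -Σ_{x,y} P(x,y) log₂ P(x,y). Per-cell terms -P(x,y)·log₂P(x,y):
  X=0: 0.47503, 0.49036, 0.19381
  X=1: 0.37910, 0.45664, 0.45664
Sum of the 6 terms: H(X,Y) = 2.4516 bits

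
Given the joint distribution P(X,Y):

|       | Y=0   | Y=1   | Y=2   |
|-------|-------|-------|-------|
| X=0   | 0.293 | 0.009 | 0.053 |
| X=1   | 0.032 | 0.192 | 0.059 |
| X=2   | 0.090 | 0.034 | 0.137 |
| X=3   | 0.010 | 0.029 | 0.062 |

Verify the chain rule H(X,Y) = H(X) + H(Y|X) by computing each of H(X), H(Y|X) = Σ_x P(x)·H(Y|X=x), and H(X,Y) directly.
H(X) = 1.8856 bits, H(Y|X) = 1.1107 bits, H(X,Y) = 2.9963 bits

Marginal of X (row sums):
  P(X=0) = 0.293 + 0.009 + 0.053 = 0.355
  P(X=1) = 0.032 + 0.192 + 0.059 = 0.283
  P(X=2) = 0.090 + 0.034 + 0.137 = 0.261
  P(X=3) = 0.010 + 0.029 + 0.062 = 0.101
H(X) = -[0.355·log₂(0.355) + 0.283·log₂(0.283) + 0.261·log₂(0.261) + 0.101·log₂(0.101)]
  = 0.53041 + 0.51538 + 0.50579 + 0.33406 = 1.8856 bits

H(Y|X) = Σ_x P(x)·H(Y|X=x):
  X=0: P(X=0) = 0.355, P(Y|X=0) = (293/355, 9/355, 53/355) → H(Y|X=0) = 0.77260
  X=1: P(X=1) = 0.283, P(Y|X=1) = (32/283, 192/283, 59/283) → H(Y|X=1) = 1.20689
  X=2: P(X=2) = 0.261, P(Y|X=2) = (10/29, 34/261, 137/261) → H(Y|X=2) = 1.40081
  X=3: P(X=3) = 0.101, P(Y|X=3) = (10/101, 29/101, 62/101) → H(Y|X=3) = 1.27939
H(Y|X) = 0.355·0.77260 + 0.283·1.20689 + 0.261·1.40081 + 0.101·1.27939 = 1.1107 bits

H(X,Y) = -Σ_{x,y} P(x,y) log₂ P(x,y). Per-cell terms -P(x,y)·log₂P(x,y):
  X=0: 0.51891, 0.06116, 0.22461
  X=1: 0.15891, 0.45712, 0.24091
  X=2: 0.31265, 0.16586, 0.39288
  X=3: 0.06644, 0.14813, 0.24872
Sum of the 12 terms: H(X,Y) = 2.9963 bits

Chain rule check:
  H(X) + H(Y|X) = 1.8856 + 1.1107 = 2.9963 bits
  H(X,Y) = 2.9963 bits
✓ Chain rule verified.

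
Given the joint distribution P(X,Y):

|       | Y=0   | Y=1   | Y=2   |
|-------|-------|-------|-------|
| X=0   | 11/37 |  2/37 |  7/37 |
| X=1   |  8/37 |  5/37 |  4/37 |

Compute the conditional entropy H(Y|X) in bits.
1.4219 bits

H(Y|X) = H(X,Y) - H(X)

H(X,Y) = -Σ_{x,y} P(x,y) log₂ P(x,y). Per-cell terms -P(x,y)·log₂P(x,y):
  X=0: 0.520277, 0.227538, 0.454451
  X=1: 0.477720, 0.390206, 0.346968
Sum of the 6 terms: H(X,Y) = 2.41716 bits

Marginal of X (row sums):
  P(X=0) = 11/37 + 2/37 + 7/37 = 20/37
  P(X=1) = 8/37 + 5/37 + 4/37 = 17/37
H(X) = -[(20/37)·log₂(20/37) + (17/37)·log₂(17/37)]
  = 0.479743 + 0.515509 = 0.99525 bits

H(Y|X) = H(X,Y) - H(X) = 2.41716 - 0.99525 = 1.4219 bits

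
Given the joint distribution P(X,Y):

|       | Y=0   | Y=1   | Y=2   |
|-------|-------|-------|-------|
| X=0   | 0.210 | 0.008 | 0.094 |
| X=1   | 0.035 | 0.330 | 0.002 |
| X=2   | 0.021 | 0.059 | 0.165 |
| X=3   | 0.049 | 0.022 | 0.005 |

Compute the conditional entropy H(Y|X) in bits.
0.8889 bits

H(Y|X) = H(X,Y) - H(X)

H(X,Y) = -Σ_{x,y} P(x,y) log₂ P(x,y). Per-cell terms -P(x,y)·log₂P(x,y):
  X=0: 0.472823, 0.055726, 0.320652
  X=1: 0.169278, 0.527822, 0.017932
  X=2: 0.117043, 0.240905, 0.428911
  X=3: 0.213203, 0.121140, 0.038219
Sum of the 12 terms: H(X,Y) = 2.72365 bits

Marginal of X (row sums):
  P(X=0) = 0.210 + 0.008 + 0.094 = 0.312
  P(X=1) = 0.035 + 0.330 + 0.002 = 0.367
  P(X=2) = 0.021 + 0.059 + 0.165 = 0.245
  P(X=3) = 0.049 + 0.022 + 0.005 = 0.076
H(X) = -[0.312·log₂(0.312) + 0.367·log₂(0.367) + 0.245·log₂(0.245) + 0.076·log₂(0.076)]
  = 0.524279 + 0.530736 + 0.497141 + 0.282557 = 1.83471 bits

H(Y|X) = H(X,Y) - H(X) = 2.72365 - 1.83471 = 0.8889 bits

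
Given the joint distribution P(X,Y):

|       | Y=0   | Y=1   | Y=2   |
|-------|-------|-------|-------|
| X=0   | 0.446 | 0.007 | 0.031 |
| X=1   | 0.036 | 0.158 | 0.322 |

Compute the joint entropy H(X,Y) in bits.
1.8447 bits

H(X,Y) = -Σ_{x,y} P(x,y) log₂ P(x,y). Per-cell terms -P(x,y)·log₂P(x,y):
  X=0: 0.5195, 0.0501, 0.1554
  X=1: 0.1727, 0.4206, 0.5264
Sum of the 6 terms: H(X,Y) = 1.8447 bits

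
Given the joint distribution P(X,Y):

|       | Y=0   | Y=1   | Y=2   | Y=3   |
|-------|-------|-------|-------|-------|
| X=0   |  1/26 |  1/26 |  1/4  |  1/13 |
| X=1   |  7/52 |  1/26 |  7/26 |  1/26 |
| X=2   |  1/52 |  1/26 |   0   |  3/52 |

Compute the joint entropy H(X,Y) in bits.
2.9348 bits

H(X,Y) = -Σ_{x,y} P(x,y) log₂ P(x,y). Per-cell terms -P(x,y)·log₂P(x,y):
  X=0: 0.1808, 0.1808, 0.5000, 0.2846
  X=1: 0.3895, 0.1808, 0.5097, 0.1808
  X=2: 0.1096, 0.1808, 0.0000, 0.2374
  (cells with P = 0 contribute 0)
Sum of the 12 terms: H(X,Y) = 2.9348 bits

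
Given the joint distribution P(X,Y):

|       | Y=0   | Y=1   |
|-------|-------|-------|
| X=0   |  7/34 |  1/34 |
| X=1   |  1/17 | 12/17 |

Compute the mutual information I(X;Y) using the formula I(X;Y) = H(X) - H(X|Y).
0.4067 bits

I(X;Y) = H(X) - H(X|Y)

Marginal of X (row sums):
  P(X=0) = 7/34 + 1/34 = 4/17
  P(X=1) = 1/17 + 12/17 = 13/17
H(X) = -[(4/17)·log₂(4/17) + (13/17)·log₂(13/17)]
  = 0.49117 + 0.29596 = 0.7871 bits

Marginal of Y (column sums):
  P(Y=0) = 7/34 + 1/17 = 9/34
  P(Y=1) = 1/34 + 12/17 = 25/34
H(X|Y) = Σ_y P(y)·H(X|Y=y):
  Y=0: P(Y=0) = 9/34, P(X|Y=0) = (7/9, 2/9) → H(X|Y=0) = 0.76420
  Y=1: P(Y=1) = 25/34, P(X|Y=1) = (1/25, 24/25) → H(X|Y=1) = 0.24229
H(X|Y) = (9/34)·0.76420 + (25/34)·0.24229 = 0.3804 bits

I(X;Y) = H(X) - H(X|Y) = 0.7871 - 0.3804 = 0.4067 bits

Cross-check via I(X;Y) = H(X) + H(Y) - H(X,Y): computing H(Y) from the column sums and H(X,Y) from the 4 cells in the same way gives H(Y) = 0.8338 bits and H(X,Y) = 1.2142 bits, so
I(X;Y) = 0.7871 + 0.8338 - 1.2142 = 0.4067 bits ✓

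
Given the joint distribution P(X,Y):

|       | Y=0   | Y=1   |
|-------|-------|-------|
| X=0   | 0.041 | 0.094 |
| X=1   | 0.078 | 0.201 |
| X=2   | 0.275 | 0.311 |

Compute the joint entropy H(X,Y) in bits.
2.2981 bits

H(X,Y) = -Σ_{x,y} P(x,y) log₂ P(x,y). Per-cell terms -P(x,y)·log₂P(x,y):
  X=0: 0.188938, 0.320652
  X=1: 0.287070, 0.465261
  X=2: 0.512187, 0.524039
Sum of the 6 terms: H(X,Y) = 2.2981 bits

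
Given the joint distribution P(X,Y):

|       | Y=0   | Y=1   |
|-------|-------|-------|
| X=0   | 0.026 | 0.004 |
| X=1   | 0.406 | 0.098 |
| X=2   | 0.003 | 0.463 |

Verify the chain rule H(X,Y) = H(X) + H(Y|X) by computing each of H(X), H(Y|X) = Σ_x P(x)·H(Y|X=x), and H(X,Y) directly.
H(X) = 1.1633 bits, H(Y|X) = 0.4013 bits, H(X,Y) = 1.5646 bits

Marginal of X (row sums):
  P(X=0) = 0.026 + 0.004 = 0.030
  P(X=1) = 0.406 + 0.098 = 0.504
  P(X=2) = 0.003 + 0.463 = 0.466
H(X) = -[0.030·log₂(0.030) + 0.504·log₂(0.504) + 0.466·log₂(0.466)]
  = 0.15177 + 0.49821 + 0.51334 = 1.1633 bits

H(Y|X) = Σ_x P(x)·H(Y|X=x):
  X=0: P(X=0) = 0.030, P(Y|X=0) = (13/15, 2/15) → H(Y|X=0) = 0.56651
  X=1: P(X=1) = 0.504, P(Y|X=1) = (29/36, 7/36) → H(Y|X=1) = 0.71068
  X=2: P(X=2) = 0.466, P(Y|X=2) = (3/466, 463/466) → H(Y|X=2) = 0.05612
H(Y|X) = 0.030·0.56651 + 0.504·0.71068 + 0.466·0.05612 = 0.4013 bits

H(X,Y) = -Σ_{x,y} P(x,y) log₂ P(x,y). Per-cell terms -P(x,y)·log₂P(x,y):
  X=0: 0.13690, 0.03186
  X=1: 0.52798, 0.32841
  X=2: 0.02514, 0.51435
Sum of the 6 terms: H(X,Y) = 1.5646 bits

Chain rule check:
  H(X) + H(Y|X) = 1.1633 + 0.4013 = 1.5646 bits
  H(X,Y) = 1.5646 bits
✓ Chain rule verified.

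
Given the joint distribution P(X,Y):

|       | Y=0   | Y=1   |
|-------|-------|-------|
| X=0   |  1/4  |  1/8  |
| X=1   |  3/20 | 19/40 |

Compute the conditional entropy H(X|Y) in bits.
0.8247 bits

H(X|Y) = H(X,Y) - H(Y)

H(X,Y) = -Σ_{x,y} P(x,y) log₂ P(x,y). Per-cell terms -P(x,y)·log₂P(x,y):
  X=0: 0.5000, 0.3750
  X=1: 0.4105, 0.5102
Sum of the 4 terms: H(X,Y) = 1.7957 bits

Marginal of Y (column sums):
  P(Y=0) = 1/4 + 3/20 = 2/5
  P(Y=1) = 1/8 + 19/40 = 3/5
H(Y) = -[(2/5)·log₂(2/5) + (3/5)·log₂(3/5)]
  = 0.5288 + 0.4422 = 0.9710 bits

H(X|Y) = H(X,Y) - H(Y) = 1.7957 - 0.9710 = 0.8247 bits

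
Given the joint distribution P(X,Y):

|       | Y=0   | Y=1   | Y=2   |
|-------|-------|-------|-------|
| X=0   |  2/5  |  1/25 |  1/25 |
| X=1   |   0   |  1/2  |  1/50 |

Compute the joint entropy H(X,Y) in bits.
1.5132 bits

H(X,Y) = -Σ_{x,y} P(x,y) log₂ P(x,y). Per-cell terms -P(x,y)·log₂P(x,y):
  X=0: 0.528771, 0.185754, 0.185754
  X=1: 0.000000, 0.500000, 0.112877
  (cells with P = 0 contribute 0)
Sum of the 6 terms: H(X,Y) = 1.5132 bits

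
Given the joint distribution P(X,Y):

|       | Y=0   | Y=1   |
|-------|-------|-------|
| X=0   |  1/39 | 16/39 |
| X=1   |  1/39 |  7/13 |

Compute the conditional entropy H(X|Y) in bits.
0.9875 bits

H(X|Y) = H(X,Y) - H(Y)

H(X,Y) = -Σ_{x,y} P(x,y) log₂ P(x,y). Per-cell terms -P(x,y)·log₂P(x,y):
  X=0: 0.13552, 0.52734
  X=1: 0.13552, 0.48089
Sum of the 4 terms: H(X,Y) = 1.2793 bits

Marginal of Y (column sums):
  P(Y=0) = 1/39 + 1/39 = 2/39
  P(Y=1) = 16/39 + 7/13 = 37/39
H(Y) = -[(2/39)·log₂(2/39) + (37/39)·log₂(37/39)]
  = 0.21976 + 0.07205 = 0.2918 bits

H(X|Y) = H(X,Y) - H(Y) = 1.2793 - 0.2918 = 0.9875 bits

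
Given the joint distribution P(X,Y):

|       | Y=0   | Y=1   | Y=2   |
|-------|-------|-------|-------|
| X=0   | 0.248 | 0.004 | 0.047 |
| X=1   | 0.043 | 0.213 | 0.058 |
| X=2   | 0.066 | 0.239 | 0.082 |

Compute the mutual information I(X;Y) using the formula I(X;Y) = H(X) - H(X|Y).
0.3801 bits

I(X;Y) = H(X) - H(X|Y)

Marginal of X (row sums):
  P(X=0) = 0.248 + 0.004 + 0.047 = 0.299
  P(X=1) = 0.043 + 0.213 + 0.058 = 0.314
  P(X=2) = 0.066 + 0.239 + 0.082 = 0.387
H(X) = -[0.299·log₂(0.299) + 0.314·log₂(0.314) + 0.387·log₂(0.387)]
  = 0.52079 + 0.52475 + 0.53003 = 1.5756 bits

Marginal of Y (column sums):
  P(Y=0) = 0.248 + 0.043 + 0.066 = 0.357
  P(Y=1) = 0.004 + 0.213 + 0.239 = 0.456
  P(Y=2) = 0.047 + 0.058 + 0.082 = 0.187
H(X|Y) = Σ_y P(y)·H(X|Y=y):
  Y=0: P(Y=0) = 0.357, P(X|Y=0) = (248/357, 43/357, 22/119) → H(X|Y=0) = 1.18314
  Y=1: P(Y=1) = 0.456, P(X|Y=1) = (1/114, 71/152, 239/456) → H(X|Y=1) = 1.06140
  Y=2: P(Y=2) = 0.187, P(X|Y=2) = (47/187, 58/187, 82/187) → H(X|Y=2) = 1.54610
H(X|Y) = 0.357·1.18314 + 0.456·1.06140 + 0.187·1.54610 = 1.1955 bits

I(X;Y) = H(X) - H(X|Y) = 1.5756 - 1.1955 = 0.3801 bits

Cross-check via I(X;Y) = H(X) + H(Y) - H(X,Y): computing H(Y) from the column sums and H(X,Y) from the 9 cells in the same way gives H(Y) = 1.4994 bits and H(X,Y) = 2.6949 bits, so
I(X;Y) = 1.5756 + 1.4994 - 2.6949 = 0.3801 bits ✓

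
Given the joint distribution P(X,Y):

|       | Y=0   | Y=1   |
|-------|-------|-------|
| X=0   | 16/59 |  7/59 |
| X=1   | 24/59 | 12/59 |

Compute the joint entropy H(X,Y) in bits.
1.8706 bits

H(X,Y) = -Σ_{x,y} P(x,y) log₂ P(x,y). Per-cell terms -P(x,y)·log₂P(x,y):
  X=0: 0.5105, 0.3649
  X=1: 0.5279, 0.4673
Sum of the 4 terms: H(X,Y) = 1.8706 bits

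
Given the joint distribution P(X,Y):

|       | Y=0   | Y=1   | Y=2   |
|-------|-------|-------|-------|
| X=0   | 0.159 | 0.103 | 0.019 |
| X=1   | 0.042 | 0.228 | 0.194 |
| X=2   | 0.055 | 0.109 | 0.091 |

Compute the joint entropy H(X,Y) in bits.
2.8989 bits

H(X,Y) = -Σ_{x,y} P(x,y) log₂ P(x,y). Per-cell terms -P(x,y)·log₂P(x,y):
  X=0: 0.4218, 0.3378, 0.1086
  X=1: 0.1921, 0.4863, 0.4590
  X=2: 0.2301, 0.3485, 0.3147
Sum of the 9 terms: H(X,Y) = 2.8989 bits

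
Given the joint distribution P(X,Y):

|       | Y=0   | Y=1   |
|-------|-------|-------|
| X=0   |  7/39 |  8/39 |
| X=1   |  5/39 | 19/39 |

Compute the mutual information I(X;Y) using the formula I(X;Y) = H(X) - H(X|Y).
0.0528 bits

I(X;Y) = H(X) - H(X|Y)

Marginal of X (row sums):
  P(X=0) = 7/39 + 8/39 = 5/13
  P(X=1) = 5/39 + 19/39 = 8/13
H(X) = -[(5/13)·log₂(5/13) + (8/13)·log₂(8/13)]
  = 0.53020 + 0.43104 = 0.96124 bits

Marginal of Y (column sums):
  P(Y=0) = 7/39 + 5/39 = 4/13
  P(Y=1) = 8/39 + 19/39 = 9/13
H(X|Y) = Σ_y P(y)·H(X|Y=y):
  Y=0: P(Y=0) = 4/13, P(X|Y=0) = (7/12, 5/12) → H(X|Y=0) = 0.97987
  Y=1: P(Y=1) = 9/13, P(X|Y=1) = (8/27, 19/27) → H(X|Y=1) = 0.87672
H(X|Y) = (4/13)·0.97987 + (9/13)·0.87672 = 0.90846 bits

I(X;Y) = H(X) - H(X|Y) = 0.96124 - 0.90846 = 0.0528 bits

Cross-check via I(X;Y) = H(X) + H(Y) - H(X,Y): computing H(Y) from the column sums and H(X,Y) from the 4 cells in the same way gives H(Y) = 0.89049 bits and H(X,Y) = 1.79895 bits, so
I(X;Y) = 0.96124 + 0.89049 - 1.79895 = 0.0528 bits ✓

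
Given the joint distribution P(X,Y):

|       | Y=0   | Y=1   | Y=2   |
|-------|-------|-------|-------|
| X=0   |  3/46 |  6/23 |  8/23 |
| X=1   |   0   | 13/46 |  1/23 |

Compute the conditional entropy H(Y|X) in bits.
1.0935 bits

H(Y|X) = H(X,Y) - H(X)

H(X,Y) = -Σ_{x,y} P(x,y) log₂ P(x,y). Per-cell terms -P(x,y)·log₂P(x,y):
  X=0: 0.2569, 0.5057, 0.5299
  X=1: 0.0000, 0.5152, 0.1967
  (cells with P = 0 contribute 0)
Sum of the 6 terms: H(X,Y) = 2.0044 bits

Marginal of X (row sums):
  P(X=0) = 3/46 + 6/23 + 8/23 = 31/46
  P(X=1) = 0 + 13/46 + 1/23 = 15/46
H(X) = -[(31/46)·log₂(31/46) + (15/46)·log₂(15/46)]
  = 0.3837 + 0.5272 = 0.9109 bits

H(Y|X) = H(X,Y) - H(X) = 2.0044 - 0.9109 = 1.0935 bits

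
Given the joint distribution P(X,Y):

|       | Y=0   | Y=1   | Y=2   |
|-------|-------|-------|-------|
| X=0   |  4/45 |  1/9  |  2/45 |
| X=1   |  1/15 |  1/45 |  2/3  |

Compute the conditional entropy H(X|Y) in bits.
0.4798 bits

H(X|Y) = H(X,Y) - H(Y)

H(X,Y) = -Σ_{x,y} P(x,y) log₂ P(x,y). Per-cell terms -P(x,y)·log₂P(x,y):
  X=0: 0.31039, 0.35221, 0.19964
  X=1: 0.26046, 0.12204, 0.38998
Sum of the 6 terms: H(X,Y) = 1.6347 bits

Marginal of Y (column sums):
  P(Y=0) = 4/45 + 1/15 = 7/45
  P(Y=1) = 1/9 + 1/45 = 2/15
  P(Y=2) = 2/45 + 2/3 = 32/45
H(Y) = -[(7/45)·log₂(7/45) + (2/15)·log₂(2/15) + (32/45)·log₂(32/45)]
  = 0.41759 + 0.38759 + 0.34976 = 1.1549 bits

H(X|Y) = H(X,Y) - H(Y) = 1.6347 - 1.1549 = 0.4798 bits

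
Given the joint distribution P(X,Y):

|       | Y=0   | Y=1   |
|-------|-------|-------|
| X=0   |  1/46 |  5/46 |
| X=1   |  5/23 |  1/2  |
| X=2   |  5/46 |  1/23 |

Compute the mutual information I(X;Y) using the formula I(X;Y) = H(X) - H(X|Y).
0.0811 bits

I(X;Y) = H(X) - H(X|Y)

Marginal of X (row sums):
  P(X=0) = 1/46 + 5/46 = 3/23
  P(X=1) = 5/23 + 1/2 = 33/46
  P(X=2) = 5/46 + 1/23 = 7/46
H(X) = -[(3/23)·log₂(3/23) + (33/46)·log₂(33/46) + (7/46)·log₂(7/46)]
  = 0.3833 + 0.3438 + 0.4133 = 1.1404 bits

Marginal of Y (column sums):
  P(Y=0) = 1/46 + 5/23 + 5/46 = 8/23
  P(Y=1) = 5/46 + 1/2 + 1/23 = 15/23
H(X|Y) = Σ_y P(y)·H(X|Y=y):
  Y=0: P(Y=0) = 8/23, P(X|Y=0) = (1/16, 5/8, 5/16) → H(X|Y=0) = 1.1982
  Y=1: P(Y=1) = 15/23, P(X|Y=1) = (1/6, 23/30, 1/15) → H(X|Y=1) = 0.9852
H(X|Y) = (8/23)·1.1982 + (15/23)·0.9852 = 1.0593 bits

I(X;Y) = H(X) - H(X|Y) = 1.1404 - 1.0593 = 0.0811 bits

Cross-check via I(X;Y) = H(X) + H(Y) - H(X,Y): computing H(Y) from the column sums and H(X,Y) from the 6 cells in the same way gives H(Y) = 0.9321 bits and H(X,Y) = 1.9914 bits, so
I(X;Y) = 1.1404 + 0.9321 - 1.9914 = 0.0811 bits ✓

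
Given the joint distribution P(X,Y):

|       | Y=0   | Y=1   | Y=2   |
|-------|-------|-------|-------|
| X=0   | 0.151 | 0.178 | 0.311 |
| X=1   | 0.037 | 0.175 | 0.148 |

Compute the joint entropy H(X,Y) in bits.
2.4031 bits

H(X,Y) = -Σ_{x,y} P(x,y) log₂ P(x,y). Per-cell terms -P(x,y)·log₂P(x,y):
  X=0: 0.41183, 0.44323, 0.52404
  X=1: 0.17598, 0.44005, 0.40794
Sum of the 6 terms: H(X,Y) = 2.4031 bits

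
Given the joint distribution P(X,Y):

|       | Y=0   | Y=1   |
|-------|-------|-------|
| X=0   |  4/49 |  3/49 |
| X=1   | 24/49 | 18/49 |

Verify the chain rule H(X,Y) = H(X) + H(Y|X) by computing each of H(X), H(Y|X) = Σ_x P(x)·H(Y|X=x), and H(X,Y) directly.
H(X) = 0.5917 bits, H(Y|X) = 0.9852 bits, H(X,Y) = 1.5769 bits

Marginal of X (row sums):
  P(X=0) = 4/49 + 3/49 = 1/7
  P(X=1) = 24/49 + 18/49 = 6/7
H(X) = -[(1/7)·log₂(1/7) + (6/7)·log₂(6/7)]
  = 0.4011 + 0.1906 = 0.5917 bits

H(Y|X) = Σ_x P(x)·H(Y|X=x):
  X=0: P(X=0) = 1/7, P(Y|X=0) = (4/7, 3/7) → H(Y|X=0) = 0.9852
  X=1: P(X=1) = 6/7, P(Y|X=1) = (4/7, 3/7) → H(Y|X=1) = 0.9852
H(Y|X) = (1/7)·0.9852 + (6/7)·0.9852 = 0.9852 bits

H(X,Y) = -Σ_{x,y} P(x,y) log₂ P(x,y). Per-cell terms -P(x,y)·log₂P(x,y):
  X=0: 0.2951, 0.2467
  X=1: 0.5044, 0.5307
Sum of the 4 terms: H(X,Y) = 1.5769 bits

Chain rule check:
  H(X) + H(Y|X) = 0.5917 + 0.9852 = 1.5769 bits
  H(X,Y) = 1.5769 bits
✓ Chain rule verified.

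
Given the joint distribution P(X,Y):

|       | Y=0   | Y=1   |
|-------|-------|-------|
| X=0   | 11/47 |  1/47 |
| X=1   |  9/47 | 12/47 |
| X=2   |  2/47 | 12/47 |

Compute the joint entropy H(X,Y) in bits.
2.2648 bits

H(X,Y) = -Σ_{x,y} P(x,y) log₂ P(x,y). Per-cell terms -P(x,y)·log₂P(x,y):
  X=0: 0.4904, 0.1182
  X=1: 0.4566, 0.5029
  X=2: 0.1938, 0.5029
Sum of the 6 terms: H(X,Y) = 2.2648 bits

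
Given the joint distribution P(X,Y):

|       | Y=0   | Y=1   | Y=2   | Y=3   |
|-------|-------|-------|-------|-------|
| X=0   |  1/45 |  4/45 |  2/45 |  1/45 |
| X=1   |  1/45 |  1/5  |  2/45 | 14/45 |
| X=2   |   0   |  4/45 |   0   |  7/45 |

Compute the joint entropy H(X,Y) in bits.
2.7922 bits

H(X,Y) = -Σ_{x,y} P(x,y) log₂ P(x,y). Per-cell terms -P(x,y)·log₂P(x,y):
  X=0: 0.12204, 0.31039, 0.19964, 0.12204
  X=1: 0.12204, 0.46439, 0.19964, 0.52407
  X=2: 0.00000, 0.31039, 0.00000, 0.41759
  (cells with P = 0 contribute 0)
Sum of the 12 terms: H(X,Y) = 2.7922 bits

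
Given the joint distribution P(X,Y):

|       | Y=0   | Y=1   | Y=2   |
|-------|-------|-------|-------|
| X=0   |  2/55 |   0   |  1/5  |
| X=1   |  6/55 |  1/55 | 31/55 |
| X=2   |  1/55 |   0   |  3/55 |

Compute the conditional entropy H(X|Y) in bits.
1.1230 bits

H(X|Y) = H(X,Y) - H(Y)

H(X,Y) = -Σ_{x,y} P(x,y) log₂ P(x,y). Per-cell terms -P(x,y)·log₂P(x,y):
  X=0: 0.1739, 0.0000, 0.4644
  X=1: 0.3487, 0.1051, 0.4662
  X=2: 0.1051, 0.0000, 0.2289
  (cells with P = 0 contribute 0)
Sum of the 9 terms: H(X,Y) = 1.8923 bits

Marginal of Y (column sums):
  P(Y=0) = 2/55 + 6/55 + 1/55 = 9/55
  P(Y=1) = 0 + 1/55 + 0 = 1/55
  P(Y=2) = 1/5 + 31/55 + 3/55 = 9/11
H(Y) = -[(9/55)·log₂(9/55) + (1/55)·log₂(1/55) + (9/11)·log₂(9/11)]
  = 0.4273 + 0.1051 + 0.2369 = 0.7693 bits

H(X|Y) = H(X,Y) - H(Y) = 1.8923 - 0.7693 = 1.1230 bits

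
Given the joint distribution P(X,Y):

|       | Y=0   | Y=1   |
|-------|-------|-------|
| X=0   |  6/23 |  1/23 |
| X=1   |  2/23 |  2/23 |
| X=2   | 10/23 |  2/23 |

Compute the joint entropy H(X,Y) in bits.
2.1440 bits

H(X,Y) = -Σ_{x,y} P(x,y) log₂ P(x,y). Per-cell terms -P(x,y)·log₂P(x,y):
  X=0: 0.5057, 0.1967
  X=1: 0.3064, 0.3064
  X=2: 0.5224, 0.3064
Sum of the 6 terms: H(X,Y) = 2.1440 bits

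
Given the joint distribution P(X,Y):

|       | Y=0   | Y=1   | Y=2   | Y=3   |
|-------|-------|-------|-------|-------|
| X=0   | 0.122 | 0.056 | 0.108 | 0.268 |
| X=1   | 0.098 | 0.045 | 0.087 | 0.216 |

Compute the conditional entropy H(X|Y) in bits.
0.9916 bits

H(X|Y) = H(X,Y) - H(Y)

H(X,Y) = -Σ_{x,y} P(x,y) log₂ P(x,y). Per-cell terms -P(x,y)·log₂P(x,y):
  X=0: 0.37028, 0.23287, 0.34678, 0.50912
  X=1: 0.32841, 0.20133, 0.30649, 0.47755
Sum of the 8 terms: H(X,Y) = 2.7728 bits

Marginal of Y (column sums):
  P(Y=0) = 0.122 + 0.098 = 0.220
  P(Y=1) = 0.056 + 0.045 = 0.101
  P(Y=2) = 0.108 + 0.087 = 0.195
  P(Y=3) = 0.268 + 0.216 = 0.484
H(Y) = -[0.220·log₂(0.220) + 0.101·log₂(0.101) + 0.195·log₂(0.195) + 0.484·log₂(0.484)]
  = 0.48057 + 0.33406 + 0.45990 + 0.50671 = 1.7812 bits

H(X|Y) = H(X,Y) - H(Y) = 2.7728 - 1.7812 = 0.9916 bits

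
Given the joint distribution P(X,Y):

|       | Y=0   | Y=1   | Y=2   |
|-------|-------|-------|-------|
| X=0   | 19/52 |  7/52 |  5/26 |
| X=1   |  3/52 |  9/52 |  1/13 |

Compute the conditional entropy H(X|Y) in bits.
0.7797 bits

H(X|Y) = H(X,Y) - H(Y)

H(X,Y) = -Σ_{x,y} P(x,y) log₂ P(x,y). Per-cell terms -P(x,y)·log₂P(x,y):
  X=0: 0.5307, 0.3895, 0.4574
  X=1: 0.2374, 0.4380, 0.2846
Sum of the 6 terms: H(X,Y) = 2.3376 bits

Marginal of Y (column sums):
  P(Y=0) = 19/52 + 3/52 = 11/26
  P(Y=1) = 7/52 + 9/52 = 4/13
  P(Y=2) = 5/26 + 1/13 = 7/26
H(Y) = -[(11/26)·log₂(11/26) + (4/13)·log₂(4/13) + (7/26)·log₂(7/26)]
  = 0.5250 + 0.5232 + 0.5097 = 1.5579 bits

H(X|Y) = H(X,Y) - H(Y) = 2.3376 - 1.5579 = 0.7797 bits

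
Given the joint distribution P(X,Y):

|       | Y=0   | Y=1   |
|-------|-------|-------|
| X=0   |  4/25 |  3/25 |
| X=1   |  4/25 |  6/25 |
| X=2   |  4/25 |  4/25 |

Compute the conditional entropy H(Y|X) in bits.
0.9842 bits

H(Y|X) = H(X,Y) - H(X)

H(X,Y) = -Σ_{x,y} P(x,y) log₂ P(x,y). Per-cell terms -P(x,y)·log₂P(x,y):
  X=0: 0.4230170, 0.3670672
  X=1: 0.4230170, 0.4941345
  X=2: 0.4230170, 0.4230170
Sum of the 6 terms: H(X,Y) = 2.553270 bits

Marginal of X (row sums):
  P(X=0) = 4/25 + 3/25 = 7/25
  P(X=1) = 4/25 + 6/25 = 2/5
  P(X=2) = 4/25 + 4/25 = 8/25
H(X) = -[(7/25)·log₂(7/25) + (2/5)·log₂(2/5) + (8/25)·log₂(8/25)]
  = 0.5142204 + 0.5287712 + 0.5260340 = 1.569026 bits

H(Y|X) = H(X,Y) - H(X) = 2.553270 - 1.569026 = 0.9842 bits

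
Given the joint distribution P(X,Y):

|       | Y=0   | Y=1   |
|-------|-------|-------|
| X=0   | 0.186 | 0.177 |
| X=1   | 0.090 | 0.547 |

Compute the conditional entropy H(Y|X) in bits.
0.7371 bits

H(Y|X) = H(X,Y) - H(X)

H(X,Y) = -Σ_{x,y} P(x,y) log₂ P(x,y). Per-cell terms -P(x,y)·log₂P(x,y):
  X=0: 0.451352, 0.442178
  X=1: 0.312654, 0.476102
Sum of the 4 terms: H(X,Y) = 1.682286 bits

Marginal of X (row sums):
  P(X=0) = 0.186 + 0.177 = 0.363
  P(X=1) = 0.090 + 0.547 = 0.637
H(X) = -[0.363·log₂(0.363) + 0.637·log₂(0.637)]
  = 0.530691 + 0.414454 = 0.945145 bits

H(Y|X) = H(X,Y) - H(X) = 1.682286 - 0.945145 = 0.7371 bits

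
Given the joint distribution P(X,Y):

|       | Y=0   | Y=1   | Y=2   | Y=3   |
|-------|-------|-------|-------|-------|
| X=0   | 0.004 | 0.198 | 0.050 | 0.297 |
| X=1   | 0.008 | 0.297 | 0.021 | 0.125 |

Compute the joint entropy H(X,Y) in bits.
2.2987 bits

H(X,Y) = -Σ_{x,y} P(x,y) log₂ P(x,y). Per-cell terms -P(x,y)·log₂P(x,y):
  X=0: 0.0319, 0.4626, 0.2161, 0.5202
  X=1: 0.0557, 0.5202, 0.1170, 0.3750
Sum of the 8 terms: H(X,Y) = 2.2987 bits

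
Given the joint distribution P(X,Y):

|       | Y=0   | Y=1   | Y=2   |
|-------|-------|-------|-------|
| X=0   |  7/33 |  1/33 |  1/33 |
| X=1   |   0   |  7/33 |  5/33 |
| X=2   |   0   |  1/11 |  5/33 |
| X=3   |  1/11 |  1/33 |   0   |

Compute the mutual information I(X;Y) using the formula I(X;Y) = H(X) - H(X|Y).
0.6259 bits

I(X;Y) = H(X) - H(X|Y)

Marginal of X (row sums):
  P(X=0) = 7/33 + 1/33 + 1/33 = 3/11
  P(X=1) = 0 + 7/33 + 5/33 = 4/11
  P(X=2) = 0 + 1/11 + 5/33 = 8/33
  P(X=3) = 1/11 + 1/33 + 0 = 4/33
H(X) = -[(3/11)·log₂(3/11) + (4/11)·log₂(4/11) + (8/33)·log₂(8/33) + (4/33)·log₂(4/33)]
  = 0.5112 + 0.5307 + 0.4956 + 0.3690 = 1.9065 bits

Marginal of Y (column sums):
  P(Y=0) = 7/33 + 0 + 0 + 1/11 = 10/33
  P(Y=1) = 1/33 + 7/33 + 1/11 + 1/33 = 4/11
  P(Y=2) = 1/33 + 5/33 + 5/33 + 0 = 1/3
H(X|Y) = Σ_y P(y)·H(X|Y=y):
  Y=0: P(Y=0) = 10/33, P(X|Y=0) = (7/10, 0, 0, 3/10) → H(X|Y=0) = 0.8813
  Y=1: P(Y=1) = 4/11, P(X|Y=1) = (1/12, 7/12, 1/4, 1/12) → H(X|Y=1) = 1.5511
  Y=2: P(Y=2) = 1/3, P(X|Y=2) = (1/11, 5/11, 5/11, 0) → H(X|Y=2) = 1.3486
H(X|Y) = (10/33)·0.8813 + (4/11)·1.5511 + (1/3)·1.3486 = 1.2806 bits

I(X;Y) = H(X) - H(X|Y) = 1.9065 - 1.2806 = 0.6259 bits

Cross-check via I(X;Y) = H(X) + H(Y) - H(X,Y): computing H(Y) from the column sums and H(X,Y) from the 12 cells in the same way gives H(Y) = 1.5810 bits and H(X,Y) = 2.8616 bits, so
I(X;Y) = 1.9065 + 1.5810 - 2.8616 = 0.6259 bits ✓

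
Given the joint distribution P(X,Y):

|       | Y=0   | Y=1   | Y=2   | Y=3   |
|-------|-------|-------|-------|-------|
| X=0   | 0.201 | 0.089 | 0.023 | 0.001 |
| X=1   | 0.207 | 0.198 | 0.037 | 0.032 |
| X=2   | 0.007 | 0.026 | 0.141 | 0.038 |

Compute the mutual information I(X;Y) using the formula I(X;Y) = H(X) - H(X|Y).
0.3533 bits

I(X;Y) = H(X) - H(X|Y)

Marginal of X (row sums):
  P(X=0) = 0.201 + 0.089 + 0.023 + 0.001 = 0.314
  P(X=1) = 0.207 + 0.198 + 0.037 + 0.032 = 0.474
  P(X=2) = 0.007 + 0.026 + 0.141 + 0.038 = 0.212
H(X) = -[0.314·log₂(0.314) + 0.474·log₂(0.474) + 0.212·log₂(0.212)]
  = 0.52475 + 0.51052 + 0.47443 = 1.5097 bits

Marginal of Y (column sums):
  P(Y=0) = 0.201 + 0.207 + 0.007 = 0.415
  P(Y=1) = 0.089 + 0.198 + 0.026 = 0.313
  P(Y=2) = 0.023 + 0.037 + 0.141 = 0.201
  P(Y=3) = 0.001 + 0.032 + 0.038 = 0.071
H(X|Y) = Σ_y P(y)·H(X|Y=y):
  Y=0: P(Y=0) = 0.415, P(X|Y=0) = (201/415, 207/415, 7/415) → H(X|Y=0) = 1.10645
  Y=1: P(Y=1) = 0.313, P(X|Y=1) = (89/313, 198/313, 26/313) → H(X|Y=1) = 1.23199
  Y=2: P(Y=2) = 0.201, P(X|Y=2) = (23/201, 37/201, 47/67) → H(X|Y=2) = 1.16613
  Y=3: P(Y=3) = 0.071, P(X|Y=3) = (1/71, 32/71, 38/71) → H(X|Y=3) = 1.08748
H(X|Y) = 0.415·1.10645 + 0.313·1.23199 + 0.201·1.16613 + 0.071·1.08748 = 1.1564 bits

I(X;Y) = H(X) - H(X|Y) = 1.5097 - 1.1564 = 0.3533 bits

Cross-check via I(X;Y) = H(X) + H(Y) - H(X,Y): computing H(Y) from the column sums and H(X,Y) from the 12 cells in the same way gives H(Y) = 1.7873 bits and H(X,Y) = 2.9437 bits, so
I(X;Y) = 1.5097 + 1.7873 - 2.9437 = 0.3533 bits ✓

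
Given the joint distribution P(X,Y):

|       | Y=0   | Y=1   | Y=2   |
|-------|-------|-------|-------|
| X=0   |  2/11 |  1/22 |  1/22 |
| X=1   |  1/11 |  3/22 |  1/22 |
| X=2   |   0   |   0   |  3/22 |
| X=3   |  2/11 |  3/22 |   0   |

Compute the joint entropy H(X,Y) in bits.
2.9929 bits

H(X,Y) = -Σ_{x,y} P(x,y) log₂ P(x,y). Per-cell terms -P(x,y)·log₂P(x,y):
  X=0: 0.447169, 0.202701, 0.202701
  X=1: 0.314494, 0.391973, 0.202701
  X=2: 0.000000, 0.000000, 0.391973
  X=3: 0.447169, 0.391973, 0.000000
  (cells with P = 0 contribute 0)
Sum of the 12 terms: H(X,Y) = 2.9929 bits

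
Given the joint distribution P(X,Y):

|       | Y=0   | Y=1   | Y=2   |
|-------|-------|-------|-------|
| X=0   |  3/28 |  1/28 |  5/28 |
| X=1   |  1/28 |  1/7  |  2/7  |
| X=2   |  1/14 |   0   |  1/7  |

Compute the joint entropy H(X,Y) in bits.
2.7229 bits

H(X,Y) = -Σ_{x,y} P(x,y) log₂ P(x,y). Per-cell terms -P(x,y)·log₂P(x,y):
  X=0: 0.34526, 0.17169, 0.44383
  X=1: 0.17169, 0.40105, 0.51639
  X=2: 0.27195, 0.00000, 0.40105
  (cells with P = 0 contribute 0)
Sum of the 9 terms: H(X,Y) = 2.7229 bits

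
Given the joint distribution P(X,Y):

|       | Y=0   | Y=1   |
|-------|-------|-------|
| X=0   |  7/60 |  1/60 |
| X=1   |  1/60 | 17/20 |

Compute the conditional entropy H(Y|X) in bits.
0.1913 bits

H(Y|X) = H(X,Y) - H(X)

H(X,Y) = -Σ_{x,y} P(x,y) log₂ P(x,y). Per-cell terms -P(x,y)·log₂P(x,y):
  X=0: 0.36161, 0.09845
  X=1: 0.09845, 0.19930
Sum of the 4 terms: H(X,Y) = 0.7578 bits

Marginal of X (row sums):
  P(X=0) = 7/60 + 1/60 = 2/15
  P(X=1) = 1/60 + 17/20 = 13/15
H(X) = -[(2/15)·log₂(2/15) + (13/15)·log₂(13/15)]
  = 0.38759 + 0.17892 = 0.5665 bits

H(Y|X) = H(X,Y) - H(X) = 0.7578 - 0.5665 = 0.1913 bits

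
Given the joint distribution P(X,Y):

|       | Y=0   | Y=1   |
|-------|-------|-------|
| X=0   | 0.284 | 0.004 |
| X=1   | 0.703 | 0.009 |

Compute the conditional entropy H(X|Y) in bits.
0.8661 bits

H(X|Y) = H(X,Y) - H(Y)

H(X,Y) = -Σ_{x,y} P(x,y) log₂ P(x,y). Per-cell terms -P(x,y)·log₂P(x,y):
  X=0: 0.51575, 0.03186
  X=1: 0.35741, 0.06116
Sum of the 4 terms: H(X,Y) = 0.9662 bits

Marginal of Y (column sums):
  P(Y=0) = 0.284 + 0.703 = 0.987
  P(Y=1) = 0.004 + 0.009 = 0.013
H(Y) = -[0.987·log₂(0.987) + 0.013·log₂(0.013)]
  = 0.01863 + 0.08145 = 0.1001 bits

H(X|Y) = H(X,Y) - H(Y) = 0.9662 - 0.1001 = 0.8661 bits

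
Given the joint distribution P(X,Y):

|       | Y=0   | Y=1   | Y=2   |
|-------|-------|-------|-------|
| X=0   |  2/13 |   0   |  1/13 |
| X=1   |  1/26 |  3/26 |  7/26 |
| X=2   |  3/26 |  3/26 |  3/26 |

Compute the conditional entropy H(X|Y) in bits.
1.3022 bits

H(X|Y) = H(X,Y) - H(Y)

H(X,Y) = -Σ_{x,y} P(x,y) log₂ P(x,y). Per-cell terms -P(x,y)·log₂P(x,y):
  X=0: 0.4154523, 0.0000000, 0.2846492
  X=1: 0.1807861, 0.3594781, 0.5096767
  X=2: 0.3594781, 0.3594781, 0.3594781
  (cells with P = 0 contribute 0)
Sum of the 9 terms: H(X,Y) = 2.828477 bits

Marginal of Y (column sums):
  P(Y=0) = 2/13 + 1/26 + 3/26 = 4/13
  P(Y=1) = 0 + 3/26 + 3/26 = 3/13
  P(Y=2) = 1/13 + 7/26 + 3/26 = 6/13
H(Y) = -[(4/13)·log₂(4/13) + (3/13)·log₂(3/13) + (6/13)·log₂(6/13)]
  = 0.5232122 + 0.4881871 + 0.5148356 = 1.526235 bits

H(X|Y) = H(X,Y) - H(Y) = 2.828477 - 1.526235 = 1.3022 bits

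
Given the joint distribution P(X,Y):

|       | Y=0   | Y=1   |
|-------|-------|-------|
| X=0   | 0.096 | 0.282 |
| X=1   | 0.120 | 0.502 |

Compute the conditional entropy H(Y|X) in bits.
0.7491 bits

H(Y|X) = H(X,Y) - H(X)

H(X,Y) = -Σ_{x,y} P(x,y) log₂ P(x,y). Per-cell terms -P(x,y)·log₂P(x,y):
  X=0: 0.32456, 0.51500
  X=1: 0.36707, 0.49911
Sum of the 4 terms: H(X,Y) = 1.7057 bits

Marginal of X (row sums):
  P(X=0) = 0.096 + 0.282 = 0.378
  P(X=1) = 0.120 + 0.502 = 0.622
H(X) = -[0.378·log₂(0.378) + 0.622·log₂(0.622)]
  = 0.53054 + 0.42608 = 0.9566 bits

H(Y|X) = H(X,Y) - H(X) = 1.7057 - 0.9566 = 0.7491 bits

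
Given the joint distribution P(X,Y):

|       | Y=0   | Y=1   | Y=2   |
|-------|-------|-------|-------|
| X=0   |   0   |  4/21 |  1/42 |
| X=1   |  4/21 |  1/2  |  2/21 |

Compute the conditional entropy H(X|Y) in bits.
0.6727 bits

H(X|Y) = H(X,Y) - H(Y)

H(X,Y) = -Σ_{x,y} P(x,y) log₂ P(x,y). Per-cell terms -P(x,y)·log₂P(x,y):
  X=0: 0.00000, 0.45568, 0.12839
  X=1: 0.45568, 0.50000, 0.32308
  (cells with P = 0 contribute 0)
Sum of the 6 terms: H(X,Y) = 1.86283 bits

Marginal of Y (column sums):
  P(Y=0) = 0 + 4/21 = 4/21
  P(Y=1) = 4/21 + 1/2 = 29/42
  P(Y=2) = 1/42 + 2/21 = 5/42
H(Y) = -[(4/21)·log₂(4/21) + (29/42)·log₂(29/42) + (5/42)·log₂(5/42)]
  = 0.45568 + 0.36895 + 0.36552 = 1.19015 bits

H(X|Y) = H(X,Y) - H(Y) = 1.86283 - 1.19015 = 0.6727 bits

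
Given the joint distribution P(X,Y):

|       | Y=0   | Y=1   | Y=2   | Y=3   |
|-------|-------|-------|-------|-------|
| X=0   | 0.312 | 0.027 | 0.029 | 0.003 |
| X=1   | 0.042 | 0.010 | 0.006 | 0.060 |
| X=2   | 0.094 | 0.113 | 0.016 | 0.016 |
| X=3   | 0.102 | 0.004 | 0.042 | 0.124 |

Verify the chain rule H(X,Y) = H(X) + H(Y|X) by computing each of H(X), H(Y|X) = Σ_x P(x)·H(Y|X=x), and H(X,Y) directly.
H(X) = 1.8989 bits, H(Y|X) = 1.2860 bits, H(X,Y) = 3.1849 bits

Marginal of X (row sums):
  P(X=0) = 0.312 + 0.027 + 0.029 + 0.003 = 0.371
  P(X=1) = 0.042 + 0.010 + 0.006 + 0.060 = 0.118
  P(X=2) = 0.094 + 0.113 + 0.016 + 0.016 = 0.239
  P(X=3) = 0.102 + 0.004 + 0.042 + 0.124 = 0.272
H(X) = -[0.371·log₂(0.371) + 0.118·log₂(0.118) + 0.239·log₂(0.239) + 0.272·log₂(0.272)]
  = 0.530719 + 0.363811 + 0.493515 + 0.510903 = 1.8989 bits

H(Y|X) = Σ_x P(x)·H(Y|X=x):
  X=0: P(X=0) = 0.371, P(Y|X=0) = (312/371, 27/371, 29/371, 3/371) → H(Y|X=0) = 0.828904
  X=1: P(X=1) = 0.118, P(Y|X=1) = (21/59, 5/59, 3/59, 30/59) → H(Y|X=1) = 1.546882
  X=2: P(X=2) = 0.239, P(Y|X=2) = (94/239, 113/239, 16/239, 16/239) → H(Y|X=2) = 1.562743
  X=3: P(X=3) = 0.272, P(Y|X=3) = (3/8, 1/68, 21/136, 31/68) → H(Y|X=3) = 1.552959
H(Y|X) = 0.371·0.828904 + 0.118·1.546882 + 0.239·1.562743 + 0.272·1.552959 = 1.2860 bits

H(X,Y) = -Σ_{x,y} P(x,y) log₂ P(x,y). Per-cell terms -P(x,y)·log₂P(x,y):
  X=0: 0.524279, 0.140694, 0.148126, 0.025142
  X=1: 0.192086, 0.066439, 0.044285, 0.243534
  X=2: 0.320652, 0.355453, 0.095453, 0.095453
  X=3: 0.335923, 0.031863, 0.192086, 0.373437
Sum of the 16 terms: H(X,Y) = 3.1849 bits

Chain rule check:
  H(X) + H(Y|X) = 1.8989 + 1.2860 = 3.1849 bits
  H(X,Y) = 3.1849 bits
✓ Chain rule verified.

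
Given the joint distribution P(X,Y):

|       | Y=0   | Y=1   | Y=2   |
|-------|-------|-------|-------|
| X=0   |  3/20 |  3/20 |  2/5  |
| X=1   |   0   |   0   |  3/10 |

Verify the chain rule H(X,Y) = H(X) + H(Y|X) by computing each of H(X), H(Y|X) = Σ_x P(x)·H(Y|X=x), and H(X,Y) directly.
H(X) = 0.8813 bits, H(Y|X) = 0.9897 bits, H(X,Y) = 1.8710 bits

Marginal of X (row sums):
  P(X=0) = 3/20 + 3/20 + 2/5 = 7/10
  P(X=1) = 0 + 0 + 3/10 = 3/10
H(X) = -[(7/10)·log₂(7/10) + (3/10)·log₂(3/10)]
  = 0.360201 + 0.521090 = 0.8813 bits

H(Y|X) = Σ_x P(x)·H(Y|X=x):
  X=0: P(X=0) = 7/10, P(Y|X=0) = (3/14, 3/14, 4/7) → H(Y|X=0) = 1.413800
  X=1: P(X=1) = 3/10, P(Y|X=1) = (0, 0, 1) → H(Y|X=1) = 0.000000
H(Y|X) = (7/10)·1.413800 + (3/10)·0.000000 = 0.9897 bits

H(X,Y) = -Σ_{x,y} P(x,y) log₂ P(x,y). Per-cell terms -P(x,y)·log₂P(x,y):
  X=0: 0.410545, 0.410545, 0.528771
  X=1: 0.000000, 0.000000, 0.521090
  (cells with P = 0 contribute 0)
Sum of the 6 terms: H(X,Y) = 1.8710 bits

Chain rule check:
  H(X) + H(Y|X) = 0.8813 + 0.9897 = 1.8710 bits
  H(X,Y) = 1.8710 bits
✓ Chain rule verified.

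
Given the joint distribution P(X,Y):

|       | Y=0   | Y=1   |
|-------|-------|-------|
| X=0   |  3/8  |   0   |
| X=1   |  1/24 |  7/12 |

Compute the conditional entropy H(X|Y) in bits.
0.1954 bits

H(X|Y) = H(X,Y) - H(Y)

H(X,Y) = -Σ_{x,y} P(x,y) log₂ P(x,y). Per-cell terms -P(x,y)·log₂P(x,y):
  X=0: 0.53064, 0.00000
  X=1: 0.19104, 0.45360
  (cells with P = 0 contribute 0)
Sum of the 4 terms: H(X,Y) = 1.1753 bits

Marginal of Y (column sums):
  P(Y=0) = 3/8 + 1/24 = 5/12
  P(Y=1) = 0 + 7/12 = 7/12
H(Y) = -[(5/12)·log₂(5/12) + (7/12)·log₂(7/12)]
  = 0.52626 + 0.45360 = 0.9799 bits

H(X|Y) = H(X,Y) - H(Y) = 1.1753 - 0.9799 = 0.1954 bits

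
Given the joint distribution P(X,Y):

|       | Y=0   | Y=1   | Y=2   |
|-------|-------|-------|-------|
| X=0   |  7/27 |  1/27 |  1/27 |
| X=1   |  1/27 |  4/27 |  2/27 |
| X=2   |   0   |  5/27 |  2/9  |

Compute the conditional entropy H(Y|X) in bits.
1.0912 bits

H(Y|X) = H(X,Y) - H(X)

H(X,Y) = -Σ_{x,y} P(x,y) log₂ P(x,y). Per-cell terms -P(x,y)·log₂P(x,y):
  X=0: 0.504916, 0.176107, 0.176107
  X=1: 0.176107, 0.408131, 0.278140
  X=2: 0.000000, 0.450548, 0.482206
  (cells with P = 0 contribute 0)
Sum of the 9 terms: H(X,Y) = 2.652262 bits

Marginal of X (row sums):
  P(X=0) = 7/27 + 1/27 + 1/27 = 1/3
  P(X=1) = 1/27 + 4/27 + 2/27 = 7/27
  P(X=2) = 0 + 5/27 + 2/9 = 11/27
H(X) = -[(1/3)·log₂(1/3) + (7/27)·log₂(7/27) + (11/27)·log₂(11/27)]
  = 0.528321 + 0.504916 + 0.527778 = 1.561015 bits

H(Y|X) = H(X,Y) - H(X) = 2.652262 - 1.561015 = 1.0912 bits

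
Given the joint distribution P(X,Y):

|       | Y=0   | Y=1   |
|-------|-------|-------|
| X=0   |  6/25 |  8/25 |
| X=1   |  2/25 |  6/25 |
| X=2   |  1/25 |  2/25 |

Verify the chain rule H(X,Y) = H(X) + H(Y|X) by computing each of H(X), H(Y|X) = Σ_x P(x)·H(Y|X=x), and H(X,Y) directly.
H(X) = 1.3615 bits, H(Y|X) = 0.9215 bits, H(X,Y) = 2.2831 bits

Marginal of X (row sums):
  P(X=0) = 6/25 + 8/25 = 14/25
  P(X=1) = 2/25 + 6/25 = 8/25
  P(X=2) = 1/25 + 2/25 = 3/25
H(X) = -[(14/25)·log₂(14/25) + (8/25)·log₂(8/25) + (3/25)·log₂(3/25)]
  = 0.46844 + 0.52603 + 0.36707 = 1.3615 bits

H(Y|X) = Σ_x P(x)·H(Y|X=x):
  X=0: P(X=0) = 14/25, P(Y|X=0) = (3/7, 4/7) → H(Y|X=0) = 0.98523
  X=1: P(X=1) = 8/25, P(Y|X=1) = (1/4, 3/4) → H(Y|X=1) = 0.81128
  X=2: P(X=2) = 3/25, P(Y|X=2) = (1/3, 2/3) → H(Y|X=2) = 0.91830
H(Y|X) = (14/25)·0.98523 + (8/25)·0.81128 + (3/25)·0.91830 = 0.9215 bits

H(X,Y) = -Σ_{x,y} P(x,y) log₂ P(x,y). Per-cell terms -P(x,y)·log₂P(x,y):
  X=0: 0.49413, 0.52603
  X=1: 0.29151, 0.49413
  X=2: 0.18575, 0.29151
Sum of the 6 terms: H(X,Y) = 2.2831 bits

Chain rule check:
  H(X) + H(Y|X) = 1.3615 + 0.9215 = 2.2830 bits
  H(X,Y) = 2.2831 bits
✓ Chain rule verified (Δ = 0.0001 is 4-dp rounding noise: each of the three values was rounded independently).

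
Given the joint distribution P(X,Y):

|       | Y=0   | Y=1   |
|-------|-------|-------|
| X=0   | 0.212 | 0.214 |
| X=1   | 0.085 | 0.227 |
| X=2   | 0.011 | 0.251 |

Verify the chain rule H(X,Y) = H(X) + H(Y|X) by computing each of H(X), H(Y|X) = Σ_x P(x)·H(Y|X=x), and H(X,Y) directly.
H(X) = 1.5550 bits, H(Y|X) = 0.7555 bits, H(X,Y) = 2.3105 bits

Marginal of X (row sums):
  P(X=0) = 0.212 + 0.214 = 0.426
  P(X=1) = 0.085 + 0.227 = 0.312
  P(X=2) = 0.011 + 0.251 = 0.262
H(X) = -[0.426·log₂(0.426) + 0.312·log₂(0.312) + 0.262·log₂(0.262)]
  = 0.524438 + 0.524279 + 0.506279 = 1.5550 bits

H(Y|X) = Σ_x P(x)·H(Y|X=x):
  X=0: P(X=0) = 0.426, P(Y|X=0) = (106/213, 107/213) → H(Y|X=0) = 0.999984
  X=1: P(X=1) = 0.312, P(Y|X=1) = (85/312, 227/312) → H(Y|X=1) = 0.844938
  X=2: P(X=2) = 0.262, P(Y|X=2) = (11/262, 251/262) → H(Y|X=2) = 0.251319
H(Y|X) = 0.426·0.999984 + 0.312·0.844938 + 0.262·0.251319 = 0.7555 bits

H(X,Y) = -Σ_{x,y} P(x,y) log₂ P(x,y). Per-cell terms -P(x,y)·log₂P(x,y):
  X=0: 0.474427, 0.476004
  X=1: 0.302293, 0.485607
  X=2: 0.071570, 0.500554
Sum of the 6 terms: H(X,Y) = 2.3105 bits

Chain rule check:
  H(X) + H(Y|X) = 1.5550 + 0.7555 = 2.3105 bits
  H(X,Y) = 2.3105 bits
✓ Chain rule verified.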